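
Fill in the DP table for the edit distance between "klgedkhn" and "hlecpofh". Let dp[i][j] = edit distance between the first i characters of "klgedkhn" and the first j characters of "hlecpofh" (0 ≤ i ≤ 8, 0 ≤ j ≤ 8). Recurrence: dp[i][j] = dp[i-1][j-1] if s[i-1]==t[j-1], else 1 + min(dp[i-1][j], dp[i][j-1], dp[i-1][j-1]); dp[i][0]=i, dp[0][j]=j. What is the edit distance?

7

   ''  h  l  e  c  p  o  f  h
''  0  1  2  3  4  5  6  7  8
 k  1  1  2  3  4  5  6  7  8
 l  2  2  1  2  3  4  5  6  7
 g  3  3  2  2  3  4  5  6  7
 e  4  4  3  2  3  4  5  6  7
 d  5  5  4  3  3  4  5  6  7
 k  6  6  5  4  4  4  5  6  7
 h  7  6  6  5  5  5  5  6  6
 n  8  7  7  6  6  6  6  6  7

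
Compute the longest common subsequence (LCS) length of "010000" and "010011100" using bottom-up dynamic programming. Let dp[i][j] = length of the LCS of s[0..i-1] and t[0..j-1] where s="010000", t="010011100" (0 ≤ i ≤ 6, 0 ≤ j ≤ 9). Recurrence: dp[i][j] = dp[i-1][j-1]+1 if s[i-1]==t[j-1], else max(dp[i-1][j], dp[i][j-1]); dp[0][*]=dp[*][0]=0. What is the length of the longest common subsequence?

6

   ''  0  1  0  0  1  1  1  0  0
''  0  0  0  0  0  0  0  0  0  0
 0  0  1  1  1  1  1  1  1  1  1
 1  0  1  2  2  2  2  2  2  2  2
 0  0  1  2  3  3  3  3  3  3  3
 0  0  1  2  3  4  4  4  4  4  4
 0  0  1  2  3  4  4  4  4  5  5
 0  0  1  2  3  4  4  4  4  5  6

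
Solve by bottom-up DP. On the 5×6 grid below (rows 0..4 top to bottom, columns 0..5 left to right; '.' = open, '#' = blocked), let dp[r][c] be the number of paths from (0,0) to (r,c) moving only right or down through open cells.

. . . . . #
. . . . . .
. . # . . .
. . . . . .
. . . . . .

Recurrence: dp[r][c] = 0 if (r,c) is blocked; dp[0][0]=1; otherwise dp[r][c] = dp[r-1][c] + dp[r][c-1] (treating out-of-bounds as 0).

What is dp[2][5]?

r\c   0   1   2   3   4   5
  0   1   1   1   1   1   0
  1   1   2   3   4   5   5
  2   1   3   0   4   9  14
  3   1   4   4   8  17  31
  4   1   5   9  17  34  65

14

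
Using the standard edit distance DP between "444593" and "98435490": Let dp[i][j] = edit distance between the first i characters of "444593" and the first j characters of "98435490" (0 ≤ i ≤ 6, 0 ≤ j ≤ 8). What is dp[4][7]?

5

   ''  9  8  4  3  5  4  9  0
''  0  1  2  3  4  5  6  7  8
 4  1  1  2  2  3  4  5  6  7
 4  2  2  2  2  3  4  4  5  6
 4  3  3  3  2  3  4  4  5  6
 5  4  4  4  3  3  3  4  5  6
 9  5  4  5  4  4  4  4  4  5
 3  6  5  5  5  4  5  5  5  5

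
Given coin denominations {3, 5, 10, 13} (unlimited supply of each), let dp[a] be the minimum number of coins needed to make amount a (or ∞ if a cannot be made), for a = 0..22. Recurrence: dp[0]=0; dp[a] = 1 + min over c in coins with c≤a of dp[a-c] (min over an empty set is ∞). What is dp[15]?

2

 a  0  1  2  3  4  5  6  7  8  9 10 11 12 13 14 15 16 17 18 19 20 21 22
dp  0  -  -  1  -  1  2  -  2  3  1  3  4  1  4  2  2  5  2  3  2  3  4
(- denotes ∞ / unreachable)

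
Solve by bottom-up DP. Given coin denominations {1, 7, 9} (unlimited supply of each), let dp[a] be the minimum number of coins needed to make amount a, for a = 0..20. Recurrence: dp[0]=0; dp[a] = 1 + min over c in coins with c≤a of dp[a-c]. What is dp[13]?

 a  0  1  2  3  4  5  6  7  8  9 10 11 12 13 14 15 16 17 18 19 20
dp  0  1  2  3  4  5  6  1  2  1  2  3  4  5  2  3  2  3  2  3  4

5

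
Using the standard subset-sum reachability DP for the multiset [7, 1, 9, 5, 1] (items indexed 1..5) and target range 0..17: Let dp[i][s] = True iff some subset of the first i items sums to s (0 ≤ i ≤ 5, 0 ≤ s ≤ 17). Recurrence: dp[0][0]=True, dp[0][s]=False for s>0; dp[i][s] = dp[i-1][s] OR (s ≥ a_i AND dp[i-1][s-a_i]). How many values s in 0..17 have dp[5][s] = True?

i\s   0   1   2   3   4   5   6   7   8   9  10  11  12  13  14  15  16  17
  0   T   F   F   F   F   F   F   F   F   F   F   F   F   F   F   F   F   F
  1   T   F   F   F   F   F   F   T   F   F   F   F   F   F   F   F   F   F
  2   T   T   F   F   F   F   F   T   T   F   F   F   F   F   F   F   F   F
  3   T   T   F   F   F   F   F   T   T   T   T   F   F   F   F   F   T   T
  4   T   T   F   F   F   T   T   T   T   T   T   F   T   T   T   T   T   T
  5   T   T   T   F   F   T   T   T   T   T   T   T   T   T   T   T   T   T

16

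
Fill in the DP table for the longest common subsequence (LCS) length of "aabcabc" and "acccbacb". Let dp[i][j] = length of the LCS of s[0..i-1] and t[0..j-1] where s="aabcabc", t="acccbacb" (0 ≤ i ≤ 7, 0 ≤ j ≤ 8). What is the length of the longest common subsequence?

   ''  a  c  c  c  b  a  c  b
''  0  0  0  0  0  0  0  0  0
 a  0  1  1  1  1  1  1  1  1
 a  0  1  1  1  1  1  2  2  2
 b  0  1  1  1  1  2  2  2  3
 c  0  1  2  2  2  2  2  3  3
 a  0  1  2  2  2  2  3  3  3
 b  0  1  2  2  2  3  3  3  4
 c  0  1  2  3  3  3  3  4  4

4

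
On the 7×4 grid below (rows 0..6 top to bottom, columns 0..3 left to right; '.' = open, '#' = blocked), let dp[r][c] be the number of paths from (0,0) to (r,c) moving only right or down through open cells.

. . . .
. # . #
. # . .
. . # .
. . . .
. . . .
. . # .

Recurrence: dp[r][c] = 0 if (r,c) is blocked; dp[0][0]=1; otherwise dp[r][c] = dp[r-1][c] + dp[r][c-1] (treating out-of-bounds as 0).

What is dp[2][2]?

r\c   0   1   2   3
  0   1   1   1   1
  1   1   0   1   0
  2   1   0   1   1
  3   1   1   0   1
  4   1   2   2   3
  5   1   3   5   8
  6   1   4   0   8

1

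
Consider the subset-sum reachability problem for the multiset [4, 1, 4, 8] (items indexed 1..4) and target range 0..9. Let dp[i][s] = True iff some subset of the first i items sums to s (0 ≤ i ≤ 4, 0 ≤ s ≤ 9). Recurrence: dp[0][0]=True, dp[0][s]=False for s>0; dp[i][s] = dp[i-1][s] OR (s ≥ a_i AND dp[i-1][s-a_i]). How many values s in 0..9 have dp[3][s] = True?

i\s   0   1   2   3   4   5   6   7   8   9
  0   T   F   F   F   F   F   F   F   F   F
  1   T   F   F   F   T   F   F   F   F   F
  2   T   T   F   F   T   T   F   F   F   F
  3   T   T   F   F   T   T   F   F   T   T
  4   T   T   F   F   T   T   F   F   T   T

6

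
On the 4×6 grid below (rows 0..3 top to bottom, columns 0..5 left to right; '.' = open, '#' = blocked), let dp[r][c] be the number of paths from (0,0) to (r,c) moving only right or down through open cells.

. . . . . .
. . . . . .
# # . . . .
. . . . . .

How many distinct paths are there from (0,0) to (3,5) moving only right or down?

40

r\c   0   1   2   3   4   5
  0   1   1   1   1   1   1
  1   1   2   3   4   5   6
  2   0   0   3   7  12  18
  3   0   0   3  10  22  40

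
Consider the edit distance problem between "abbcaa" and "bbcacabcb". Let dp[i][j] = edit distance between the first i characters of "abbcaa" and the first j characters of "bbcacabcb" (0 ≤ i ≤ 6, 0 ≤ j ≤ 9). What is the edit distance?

5

   ''  b  b  c  a  c  a  b  c  b
''  0  1  2  3  4  5  6  7  8  9
 a  1  1  2  3  3  4  5  6  7  8
 b  2  1  1  2  3  4  5  5  6  7
 b  3  2  1  2  3  4  5  5  6  6
 c  4  3  2  1  2  3  4  5  5  6
 a  5  4  3  2  1  2  3  4  5  6
 a  6  5  4  3  2  2  2  3  4  5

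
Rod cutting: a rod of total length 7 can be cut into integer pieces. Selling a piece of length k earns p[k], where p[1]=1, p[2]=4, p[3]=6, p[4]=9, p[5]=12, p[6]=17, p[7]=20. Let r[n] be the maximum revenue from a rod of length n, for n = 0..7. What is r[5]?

   n    0    1    2    3    4    5    6    7
r[n]    0    1    4    6    9   12   17   20

12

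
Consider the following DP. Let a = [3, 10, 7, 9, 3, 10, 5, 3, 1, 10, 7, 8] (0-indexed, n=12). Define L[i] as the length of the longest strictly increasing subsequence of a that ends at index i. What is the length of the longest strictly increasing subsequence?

4

   i    0    1    2    3    4    5    6    7    8    9   10   11
a[i]    3   10    7    9    3   10    5    3    1   10    7    8
L[i]    1    2    2    3    1    4    2    1    1    4    3    4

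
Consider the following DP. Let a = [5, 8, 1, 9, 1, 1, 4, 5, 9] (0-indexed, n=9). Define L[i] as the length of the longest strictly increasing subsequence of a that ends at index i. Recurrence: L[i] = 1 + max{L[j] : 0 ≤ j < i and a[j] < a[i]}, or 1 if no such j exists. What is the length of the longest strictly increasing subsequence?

4

   i    0    1    2    3    4    5    6    7    8
a[i]    5    8    1    9    1    1    4    5    9
L[i]    1    2    1    3    1    1    2    3    4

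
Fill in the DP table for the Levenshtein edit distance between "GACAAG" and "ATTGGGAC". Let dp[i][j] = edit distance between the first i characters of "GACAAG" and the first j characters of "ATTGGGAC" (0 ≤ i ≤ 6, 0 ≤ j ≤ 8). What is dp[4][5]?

   ''  A  T  T  G  G  G  A  C
''  0  1  2  3  4  5  6  7  8
 G  1  1  2  3  3  4  5  6  7
 A  2  1  2  3  4  4  5  5  6
 C  3  2  2  3  4  5  5  6  5
 A  4  3  3  3  4  5  6  5  6
 A  5  4  4  4  4  5  6  6  6
 G  6  5  5  5  4  4  5  6  7

5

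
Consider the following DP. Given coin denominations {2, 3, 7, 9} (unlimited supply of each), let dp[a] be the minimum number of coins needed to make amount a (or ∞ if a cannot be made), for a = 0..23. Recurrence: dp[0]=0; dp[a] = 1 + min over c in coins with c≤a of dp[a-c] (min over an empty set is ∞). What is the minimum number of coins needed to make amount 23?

3

 a  0  1  2  3  4  5  6  7  8  9 10 11 12 13 14 15 16 17 18 19 20 21 22 23
dp  0  -  1  1  2  2  2  1  3  1  2  2  2  3  2  3  2  3  2  3  3  3  4  3
(- denotes ∞ / unreachable)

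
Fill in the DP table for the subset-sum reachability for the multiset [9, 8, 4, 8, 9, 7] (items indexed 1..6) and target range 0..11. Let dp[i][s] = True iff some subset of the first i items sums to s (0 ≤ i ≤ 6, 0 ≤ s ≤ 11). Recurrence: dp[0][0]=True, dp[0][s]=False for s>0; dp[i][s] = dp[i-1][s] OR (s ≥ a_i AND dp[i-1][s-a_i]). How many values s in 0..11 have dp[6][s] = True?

i\s   0   1   2   3   4   5   6   7   8   9  10  11
  0   T   F   F   F   F   F   F   F   F   F   F   F
  1   T   F   F   F   F   F   F   F   F   T   F   F
  2   T   F   F   F   F   F   F   F   T   T   F   F
  3   T   F   F   F   T   F   F   F   T   T   F   F
  4   T   F   F   F   T   F   F   F   T   T   F   F
  5   T   F   F   F   T   F   F   F   T   T   F   F
  6   T   F   F   F   T   F   F   T   T   T   F   T

6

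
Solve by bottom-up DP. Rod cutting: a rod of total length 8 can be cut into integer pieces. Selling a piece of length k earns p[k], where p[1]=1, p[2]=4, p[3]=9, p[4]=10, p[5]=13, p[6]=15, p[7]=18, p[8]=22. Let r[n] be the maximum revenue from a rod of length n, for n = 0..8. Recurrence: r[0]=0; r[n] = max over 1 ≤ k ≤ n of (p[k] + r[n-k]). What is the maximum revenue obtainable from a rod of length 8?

   n    0    1    2    3    4    5    6    7    8
r[n]    0    1    4    9   10   13   18   19   22

22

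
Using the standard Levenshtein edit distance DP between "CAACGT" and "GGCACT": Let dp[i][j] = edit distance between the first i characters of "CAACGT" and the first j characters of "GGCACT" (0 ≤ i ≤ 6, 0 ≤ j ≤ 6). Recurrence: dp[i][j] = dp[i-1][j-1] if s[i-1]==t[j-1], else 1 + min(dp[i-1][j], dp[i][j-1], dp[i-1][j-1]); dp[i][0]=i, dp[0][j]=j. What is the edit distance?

   ''  G  G  C  A  C  T
''  0  1  2  3  4  5  6
 C  1  1  2  2  3  4  5
 A  2  2  2  3  2  3  4
 A  3  3  3  3  3  3  4
 C  4  4  4  3  4  3  4
 G  5  4  4  4  4  4  4
 T  6  5  5  5  5  5  4

4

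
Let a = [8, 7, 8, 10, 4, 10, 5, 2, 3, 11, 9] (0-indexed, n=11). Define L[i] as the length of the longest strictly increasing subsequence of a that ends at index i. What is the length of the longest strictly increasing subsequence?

   i    0    1    2    3    4    5    6    7    8    9   10
a[i]    8    7    8   10    4   10    5    2    3   11    9
L[i]    1    1    2    3    1    3    2    1    2    4    3

4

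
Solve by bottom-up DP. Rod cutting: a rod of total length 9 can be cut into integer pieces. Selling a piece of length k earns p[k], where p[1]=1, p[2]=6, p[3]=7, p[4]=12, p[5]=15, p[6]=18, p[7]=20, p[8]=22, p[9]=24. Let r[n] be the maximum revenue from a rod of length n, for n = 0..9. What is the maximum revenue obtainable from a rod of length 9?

27

   n    0    1    2    3    4    5    6    7    8    9
r[n]    0    1    6    7   12   15   18   21   24   27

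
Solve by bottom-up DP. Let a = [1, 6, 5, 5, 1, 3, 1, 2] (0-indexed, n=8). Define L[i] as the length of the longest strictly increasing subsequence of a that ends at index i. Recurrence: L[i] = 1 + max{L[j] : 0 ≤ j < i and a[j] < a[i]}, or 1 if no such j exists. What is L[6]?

   i    0    1    2    3    4    5    6    7
a[i]    1    6    5    5    1    3    1    2
L[i]    1    2    2    2    1    2    1    2

1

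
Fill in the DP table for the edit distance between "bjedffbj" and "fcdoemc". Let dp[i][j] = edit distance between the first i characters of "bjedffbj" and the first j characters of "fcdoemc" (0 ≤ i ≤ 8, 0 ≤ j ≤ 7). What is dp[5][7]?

6

   ''  f  c  d  o  e  m  c
''  0  1  2  3  4  5  6  7
 b  1  1  2  3  4  5  6  7
 j  2  2  2  3  4  5  6  7
 e  3  3  3  3  4  4  5  6
 d  4  4  4  3  4  5  5  6
 f  5  4  5  4  4  5  6  6
 f  6  5  5  5  5  5  6  7
 b  7  6  6  6  6  6  6  7
 j  8  7  7  7  7  7  7  7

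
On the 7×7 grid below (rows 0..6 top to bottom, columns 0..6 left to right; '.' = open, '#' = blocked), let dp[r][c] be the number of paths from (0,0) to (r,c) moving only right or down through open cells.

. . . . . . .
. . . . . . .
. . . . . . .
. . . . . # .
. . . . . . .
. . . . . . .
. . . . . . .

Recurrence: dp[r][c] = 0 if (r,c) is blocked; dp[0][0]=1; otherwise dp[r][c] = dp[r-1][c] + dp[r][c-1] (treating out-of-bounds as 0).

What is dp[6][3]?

r\c   0   1   2   3   4   5   6
  0   1   1   1   1   1   1   1
  1   1   2   3   4   5   6   7
  2   1   3   6  10  15  21  28
  3   1   4  10  20  35   0  28
  4   1   5  15  35  70  70  98
  5   1   6  21  56 126 196 294
  6   1   7  28  84 210 406 700

84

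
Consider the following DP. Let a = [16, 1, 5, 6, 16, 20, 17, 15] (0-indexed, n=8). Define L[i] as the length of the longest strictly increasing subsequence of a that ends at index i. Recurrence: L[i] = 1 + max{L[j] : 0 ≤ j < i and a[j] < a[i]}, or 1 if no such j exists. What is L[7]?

   i    0    1    2    3    4    5    6    7
a[i]   16    1    5    6   16   20   17   15
L[i]    1    1    2    3    4    5    5    4

4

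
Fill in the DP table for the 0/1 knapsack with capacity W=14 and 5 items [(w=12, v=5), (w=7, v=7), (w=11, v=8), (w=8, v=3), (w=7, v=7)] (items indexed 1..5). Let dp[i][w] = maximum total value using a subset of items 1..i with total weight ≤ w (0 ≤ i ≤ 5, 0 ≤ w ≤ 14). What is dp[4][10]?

i\w   0   1   2   3   4   5   6   7   8   9  10  11  12  13  14
  0   0   0   0   0   0   0   0   0   0   0   0   0   0   0   0
  1   0   0   0   0   0   0   0   0   0   0   0   0   5   5   5
  2   0   0   0   0   0   0   0   7   7   7   7   7   7   7   7
  3   0   0   0   0   0   0   0   7   7   7   7   8   8   8   8
  4   0   0   0   0   0   0   0   7   7   7   7   8   8   8   8
  5   0   0   0   0   0   0   0   7   7   7   7   8   8   8  14

7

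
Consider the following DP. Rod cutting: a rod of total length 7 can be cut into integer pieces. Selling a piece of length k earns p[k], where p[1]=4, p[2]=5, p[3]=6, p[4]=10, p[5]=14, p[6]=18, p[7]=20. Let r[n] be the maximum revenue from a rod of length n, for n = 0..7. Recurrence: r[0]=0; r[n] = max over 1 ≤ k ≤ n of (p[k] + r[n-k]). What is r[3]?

   n    0    1    2    3    4    5    6    7
r[n]    0    4    8   12   16   20   24   28

12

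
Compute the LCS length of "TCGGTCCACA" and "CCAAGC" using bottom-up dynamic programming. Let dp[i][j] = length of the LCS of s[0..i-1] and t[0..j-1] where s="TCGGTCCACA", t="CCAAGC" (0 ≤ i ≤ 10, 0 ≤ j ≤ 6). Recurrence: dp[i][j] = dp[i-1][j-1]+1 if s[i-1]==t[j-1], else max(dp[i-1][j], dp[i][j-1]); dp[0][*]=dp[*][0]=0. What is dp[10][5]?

   ''  C  C  A  A  G  C
''  0  0  0  0  0  0  0
 T  0  0  0  0  0  0  0
 C  0  1  1  1  1  1  1
 G  0  1  1  1  1  2  2
 G  0  1  1  1  1  2  2
 T  0  1  1  1  1  2  2
 C  0  1  2  2  2  2  3
 C  0  1  2  2  2  2  3
 A  0  1  2  3  3  3  3
 C  0  1  2  3  3  3  4
 A  0  1  2  3  4  4  4

4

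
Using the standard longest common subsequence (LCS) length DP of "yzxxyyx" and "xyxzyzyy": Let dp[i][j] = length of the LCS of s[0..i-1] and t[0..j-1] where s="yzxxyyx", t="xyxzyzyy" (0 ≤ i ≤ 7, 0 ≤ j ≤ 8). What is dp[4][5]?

   ''  x  y  x  z  y  z  y  y
''  0  0  0  0  0  0  0  0  0
 y  0  0  1  1  1  1  1  1  1
 z  0  0  1  1  2  2  2  2  2
 x  0  1  1  2  2  2  2  2  2
 x  0  1  1  2  2  2  2  2  2
 y  0  1  2  2  2  3  3  3  3
 y  0  1  2  2  2  3  3  4  4
 x  0  1  2  3  3  3  3  4  4

2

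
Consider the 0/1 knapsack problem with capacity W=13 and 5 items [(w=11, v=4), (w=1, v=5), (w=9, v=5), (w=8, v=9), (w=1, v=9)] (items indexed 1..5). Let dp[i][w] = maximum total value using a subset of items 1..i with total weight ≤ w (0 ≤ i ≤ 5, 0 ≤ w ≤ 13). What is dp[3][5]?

5

i\w   0   1   2   3   4   5   6   7   8   9  10  11  12  13
  0   0   0   0   0   0   0   0   0   0   0   0   0   0   0
  1   0   0   0   0   0   0   0   0   0   0   0   4   4   4
  2   0   5   5   5   5   5   5   5   5   5   5   5   9   9
  3   0   5   5   5   5   5   5   5   5   5  10  10  10  10
  4   0   5   5   5   5   5   5   5   9  14  14  14  14  14
  5   0   9  14  14  14  14  14  14  14  18  23  23  23  23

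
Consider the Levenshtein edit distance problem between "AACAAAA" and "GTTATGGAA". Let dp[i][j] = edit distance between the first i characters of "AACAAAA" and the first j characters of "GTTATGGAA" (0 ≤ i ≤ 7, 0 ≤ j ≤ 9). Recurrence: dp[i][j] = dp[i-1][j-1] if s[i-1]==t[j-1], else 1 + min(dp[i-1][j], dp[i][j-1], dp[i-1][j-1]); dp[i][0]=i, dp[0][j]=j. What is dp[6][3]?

6

   ''  G  T  T  A  T  G  G  A  A
''  0  1  2  3  4  5  6  7  8  9
 A  1  1  2  3  3  4  5  6  7  8
 A  2  2  2  3  3  4  5  6  6  7
 C  3  3  3  3  4  4  5  6  7  7
 A  4  4  4  4  3  4  5  6  6  7
 A  5  5  5  5  4  4  5  6  6  6
 A  6  6  6  6  5  5  5  6  6  6
 A  7  7  7  7  6  6  6  6  6  6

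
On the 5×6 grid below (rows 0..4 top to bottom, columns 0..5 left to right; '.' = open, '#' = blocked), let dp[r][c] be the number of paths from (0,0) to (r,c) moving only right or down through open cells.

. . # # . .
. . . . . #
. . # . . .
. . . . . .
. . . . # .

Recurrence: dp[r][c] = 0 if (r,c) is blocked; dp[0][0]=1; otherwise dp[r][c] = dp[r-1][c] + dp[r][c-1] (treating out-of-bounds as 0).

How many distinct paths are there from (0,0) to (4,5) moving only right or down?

14

r\c   0   1   2   3   4   5
  0   1   1   0   0   0   0
  1   1   2   2   2   2   0
  2   1   3   0   2   4   4
  3   1   4   4   6  10  14
  4   1   5   9  15   0  14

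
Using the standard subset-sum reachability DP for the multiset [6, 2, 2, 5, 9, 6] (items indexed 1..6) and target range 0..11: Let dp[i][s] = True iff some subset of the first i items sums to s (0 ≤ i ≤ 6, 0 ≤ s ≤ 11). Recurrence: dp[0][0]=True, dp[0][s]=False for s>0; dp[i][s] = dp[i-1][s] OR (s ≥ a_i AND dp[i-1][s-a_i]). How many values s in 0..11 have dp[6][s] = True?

10

i\s   0   1   2   3   4   5   6   7   8   9  10  11
  0   T   F   F   F   F   F   F   F   F   F   F   F
  1   T   F   F   F   F   F   T   F   F   F   F   F
  2   T   F   T   F   F   F   T   F   T   F   F   F
  3   T   F   T   F   T   F   T   F   T   F   T   F
  4   T   F   T   F   T   T   T   T   T   T   T   T
  5   T   F   T   F   T   T   T   T   T   T   T   T
  6   T   F   T   F   T   T   T   T   T   T   T   T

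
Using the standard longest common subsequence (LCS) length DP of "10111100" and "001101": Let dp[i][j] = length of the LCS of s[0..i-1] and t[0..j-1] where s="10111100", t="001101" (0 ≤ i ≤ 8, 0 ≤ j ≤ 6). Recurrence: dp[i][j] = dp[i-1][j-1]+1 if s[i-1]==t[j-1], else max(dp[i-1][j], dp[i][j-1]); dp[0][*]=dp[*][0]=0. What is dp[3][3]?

   ''  0  0  1  1  0  1
''  0  0  0  0  0  0  0
 1  0  0  0  1  1  1  1
 0  0  1  1  1  1  2  2
 1  0  1  1  2  2  2  3
 1  0  1  1  2  3  3  3
 1  0  1  1  2  3  3  4
 1  0  1  1  2  3  3  4
 0  0  1  2  2  3  4  4
 0  0  1  2  2  3  4  4

2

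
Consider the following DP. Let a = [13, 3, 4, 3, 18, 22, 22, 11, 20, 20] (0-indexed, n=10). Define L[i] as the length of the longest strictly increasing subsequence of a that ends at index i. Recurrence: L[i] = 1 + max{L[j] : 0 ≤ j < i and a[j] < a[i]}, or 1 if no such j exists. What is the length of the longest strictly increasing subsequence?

   i    0    1    2    3    4    5    6    7    8    9
a[i]   13    3    4    3   18   22   22   11   20   20
L[i]    1    1    2    1    3    4    4    3    4    4

4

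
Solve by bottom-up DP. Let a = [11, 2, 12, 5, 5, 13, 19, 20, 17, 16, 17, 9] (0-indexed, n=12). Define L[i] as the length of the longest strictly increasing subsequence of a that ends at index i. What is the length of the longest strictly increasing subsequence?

   i    0    1    2    3    4    5    6    7    8    9   10   11
a[i]   11    2   12    5    5   13   19   20   17   16   17    9
L[i]    1    1    2    2    2    3    4    5    4    4    5    3

5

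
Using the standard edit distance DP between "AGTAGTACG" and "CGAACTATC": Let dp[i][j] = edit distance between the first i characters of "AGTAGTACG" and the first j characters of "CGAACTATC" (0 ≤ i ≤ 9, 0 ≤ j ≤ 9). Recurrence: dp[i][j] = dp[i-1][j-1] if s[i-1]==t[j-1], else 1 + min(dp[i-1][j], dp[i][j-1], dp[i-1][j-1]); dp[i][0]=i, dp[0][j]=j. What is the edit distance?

   ''  C  G  A  A  C  T  A  T  C
''  0  1  2  3  4  5  6  7  8  9
 A  1  1  2  2  3  4  5  6  7  8
 G  2  2  1  2  3  4  5  6  7  8
 T  3  3  2  2  3  4  4  5  6  7
 A  4  4  3  2  2  3  4  4  5  6
 G  5  5  4  3  3  3  4  5  5  6
 T  6  6  5  4  4  4  3  4  5  6
 A  7  7  6  5  4  5  4  3  4  5
 C  8  7  7  6  5  4  5  4  4  4
 G  9  8  7  7  6  5  5  5  5  5

5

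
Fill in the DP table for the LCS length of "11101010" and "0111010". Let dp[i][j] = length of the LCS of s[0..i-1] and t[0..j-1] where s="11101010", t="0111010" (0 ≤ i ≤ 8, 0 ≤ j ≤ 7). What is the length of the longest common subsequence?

   ''  0  1  1  1  0  1  0
''  0  0  0  0  0  0  0  0
 1  0  0  1  1  1  1  1  1
 1  0  0  1  2  2  2  2  2
 1  0  0  1  2  3  3  3  3
 0  0  1  1  2  3  4  4  4
 1  0  1  2  2  3  4  5  5
 0  0  1  2  2  3  4  5  6
 1  0  1  2  3  3  4  5  6
 0  0  1  2  3  3  4  5  6

6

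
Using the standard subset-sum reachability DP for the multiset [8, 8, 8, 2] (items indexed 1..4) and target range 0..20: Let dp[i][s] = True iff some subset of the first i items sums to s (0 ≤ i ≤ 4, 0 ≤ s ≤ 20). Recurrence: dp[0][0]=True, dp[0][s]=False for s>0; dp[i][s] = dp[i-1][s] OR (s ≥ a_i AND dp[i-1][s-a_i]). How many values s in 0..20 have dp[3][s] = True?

i\s   0   1   2   3   4   5   6   7   8   9  10  11  12  13  14  15  16  17  18  19  20
  0   T   F   F   F   F   F   F   F   F   F   F   F   F   F   F   F   F   F   F   F   F
  1   T   F   F   F   F   F   F   F   T   F   F   F   F   F   F   F   F   F   F   F   F
  2   T   F   F   F   F   F   F   F   T   F   F   F   F   F   F   F   T   F   F   F   F
  3   T   F   F   F   F   F   F   F   T   F   F   F   F   F   F   F   T   F   F   F   F
  4   T   F   T   F   F   F   F   F   T   F   T   F   F   F   F   F   T   F   T   F   F

3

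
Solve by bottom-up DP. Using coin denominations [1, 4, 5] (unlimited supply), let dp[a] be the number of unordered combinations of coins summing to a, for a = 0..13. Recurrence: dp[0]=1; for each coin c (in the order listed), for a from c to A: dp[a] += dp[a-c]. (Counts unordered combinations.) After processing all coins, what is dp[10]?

after  coin     0     1     2     3     4     5     6     7     8     9    10    11    12    13
          1     1     1     1     1     1     1     1     1     1     1     1     1     1     1
          4     1     1     1     1     2     2     2     2     3     3     3     3     4     4
          5     1     1     1     1     2     3     3     3     4     5     6     6     7     8

6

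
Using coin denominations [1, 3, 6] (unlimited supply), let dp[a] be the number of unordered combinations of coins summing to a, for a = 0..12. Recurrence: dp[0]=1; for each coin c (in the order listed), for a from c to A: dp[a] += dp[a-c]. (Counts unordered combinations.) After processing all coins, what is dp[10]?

6

after  coin     0     1     2     3     4     5     6     7     8     9    10    11    12
          1     1     1     1     1     1     1     1     1     1     1     1     1     1
          3     1     1     1     2     2     2     3     3     3     4     4     4     5
          6     1     1     1     2     2     2     4     4     4     6     6     6     9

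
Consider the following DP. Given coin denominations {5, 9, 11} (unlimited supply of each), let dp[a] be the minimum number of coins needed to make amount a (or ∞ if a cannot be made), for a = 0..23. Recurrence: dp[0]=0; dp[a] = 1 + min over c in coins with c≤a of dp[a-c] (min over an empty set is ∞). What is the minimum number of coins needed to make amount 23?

3

 a  0  1  2  3  4  5  6  7  8  9 10 11 12 13 14 15 16 17 18 19 20 21 22 23
dp  0  -  -  -  -  1  -  -  -  1  2  1  -  -  2  3  2  -  2  3  2  3  2  3
(- denotes ∞ / unreachable)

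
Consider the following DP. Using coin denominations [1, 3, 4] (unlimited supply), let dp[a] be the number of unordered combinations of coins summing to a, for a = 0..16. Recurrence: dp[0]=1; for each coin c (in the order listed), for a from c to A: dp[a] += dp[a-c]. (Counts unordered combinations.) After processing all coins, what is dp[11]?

9

after  coin     0     1     2     3     4     5     6     7     8     9    10    11    12    13    14    15    16
          1     1     1     1     1     1     1     1     1     1     1     1     1     1     1     1     1     1
          3     1     1     1     2     2     2     3     3     3     4     4     4     5     5     5     6     6
          4     1     1     1     2     3     3     4     5     6     7     8     9    11    12    13    15    17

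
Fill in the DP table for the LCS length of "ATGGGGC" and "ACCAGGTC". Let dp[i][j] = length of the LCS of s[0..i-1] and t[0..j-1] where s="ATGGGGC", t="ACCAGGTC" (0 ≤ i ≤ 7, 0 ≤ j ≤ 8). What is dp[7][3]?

   ''  A  C  C  A  G  G  T  C
''  0  0  0  0  0  0  0  0  0
 A  0  1  1  1  1  1  1  1  1
 T  0  1  1  1  1  1  1  2  2
 G  0  1  1  1  1  2  2  2  2
 G  0  1  1  1  1  2  3  3  3
 G  0  1  1  1  1  2  3  3  3
 G  0  1  1  1  1  2  3  3  3
 C  0  1  2  2  2  2  3  3  4

2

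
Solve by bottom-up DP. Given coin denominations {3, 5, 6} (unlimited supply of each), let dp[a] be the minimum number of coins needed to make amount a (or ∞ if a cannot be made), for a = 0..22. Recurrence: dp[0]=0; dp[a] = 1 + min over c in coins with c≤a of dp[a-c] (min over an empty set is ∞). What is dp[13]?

3

 a  0  1  2  3  4  5  6  7  8  9 10 11 12 13 14 15 16 17 18 19 20 21 22
dp  0  -  -  1  -  1  1  -  2  2  2  2  2  3  3  3  3  3  3  4  4  4  4
(- denotes ∞ / unreachable)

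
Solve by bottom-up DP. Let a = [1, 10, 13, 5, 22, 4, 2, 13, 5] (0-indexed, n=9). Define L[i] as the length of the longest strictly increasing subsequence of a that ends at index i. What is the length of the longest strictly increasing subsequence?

4

   i    0    1    2    3    4    5    6    7    8
a[i]    1   10   13    5   22    4    2   13    5
L[i]    1    2    3    2    4    2    2    3    3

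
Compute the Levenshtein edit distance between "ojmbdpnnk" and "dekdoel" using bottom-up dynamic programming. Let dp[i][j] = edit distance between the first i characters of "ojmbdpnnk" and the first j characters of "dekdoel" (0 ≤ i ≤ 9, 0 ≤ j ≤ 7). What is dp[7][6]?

6

   ''  d  e  k  d  o  e  l
''  0  1  2  3  4  5  6  7
 o  1  1  2  3  4  4  5  6
 j  2  2  2  3  4  5  5  6
 m  3  3  3  3  4  5  6  6
 b  4  4  4  4  4  5  6  7
 d  5  4  5  5  4  5  6  7
 p  6  5  5  6  5  5  6  7
 n  7  6  6  6  6  6  6  7
 n  8  7  7  7  7  7  7  7
 k  9  8  8  7  8  8  8  8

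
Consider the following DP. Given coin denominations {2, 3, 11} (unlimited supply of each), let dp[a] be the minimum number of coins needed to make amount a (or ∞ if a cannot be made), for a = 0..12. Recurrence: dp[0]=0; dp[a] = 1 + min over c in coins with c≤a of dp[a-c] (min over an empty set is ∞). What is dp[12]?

 a  0  1  2  3  4  5  6  7  8  9 10 11 12
dp  0  -  1  1  2  2  2  3  3  3  4  1  4
(- denotes ∞ / unreachable)

4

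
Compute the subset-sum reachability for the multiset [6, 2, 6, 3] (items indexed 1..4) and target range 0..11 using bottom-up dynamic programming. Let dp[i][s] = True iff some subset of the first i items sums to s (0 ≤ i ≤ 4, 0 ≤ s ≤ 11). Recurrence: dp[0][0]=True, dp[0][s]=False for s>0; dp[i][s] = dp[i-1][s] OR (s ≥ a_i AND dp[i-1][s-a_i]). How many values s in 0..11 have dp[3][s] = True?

4

i\s   0   1   2   3   4   5   6   7   8   9  10  11
  0   T   F   F   F   F   F   F   F   F   F   F   F
  1   T   F   F   F   F   F   T   F   F   F   F   F
  2   T   F   T   F   F   F   T   F   T   F   F   F
  3   T   F   T   F   F   F   T   F   T   F   F   F
  4   T   F   T   T   F   T   T   F   T   T   F   T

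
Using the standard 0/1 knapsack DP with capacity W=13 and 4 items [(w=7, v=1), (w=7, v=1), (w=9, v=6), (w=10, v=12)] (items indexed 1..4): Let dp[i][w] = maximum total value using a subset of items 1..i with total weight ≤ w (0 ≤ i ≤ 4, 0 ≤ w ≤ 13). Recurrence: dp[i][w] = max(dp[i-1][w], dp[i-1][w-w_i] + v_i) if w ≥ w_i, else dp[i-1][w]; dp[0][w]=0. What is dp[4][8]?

i\w   0   1   2   3   4   5   6   7   8   9  10  11  12  13
  0   0   0   0   0   0   0   0   0   0   0   0   0   0   0
  1   0   0   0   0   0   0   0   1   1   1   1   1   1   1
  2   0   0   0   0   0   0   0   1   1   1   1   1   1   1
  3   0   0   0   0   0   0   0   1   1   6   6   6   6   6
  4   0   0   0   0   0   0   0   1   1   6  12  12  12  12

1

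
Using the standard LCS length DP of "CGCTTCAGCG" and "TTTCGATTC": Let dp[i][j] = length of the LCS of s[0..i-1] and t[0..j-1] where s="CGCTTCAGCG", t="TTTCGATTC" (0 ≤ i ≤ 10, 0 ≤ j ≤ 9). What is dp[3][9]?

   ''  T  T  T  C  G  A  T  T  C
''  0  0  0  0  0  0  0  0  0  0
 C  0  0  0  0  1  1  1  1  1  1
 G  0  0  0  0  1  2  2  2  2  2
 C  0  0  0  0  1  2  2  2  2  3
 T  0  1  1  1  1  2  2  3  3  3
 T  0  1  2  2  2  2  2  3  4  4
 C  0  1  2  2  3  3  3  3  4  5
 A  0  1  2  2  3  3  4  4  4  5
 G  0  1  2  2  3  4  4  4  4  5
 C  0  1  2  2  3  4  4  4  4  5
 G  0  1  2  2  3  4  4  4  4  5

3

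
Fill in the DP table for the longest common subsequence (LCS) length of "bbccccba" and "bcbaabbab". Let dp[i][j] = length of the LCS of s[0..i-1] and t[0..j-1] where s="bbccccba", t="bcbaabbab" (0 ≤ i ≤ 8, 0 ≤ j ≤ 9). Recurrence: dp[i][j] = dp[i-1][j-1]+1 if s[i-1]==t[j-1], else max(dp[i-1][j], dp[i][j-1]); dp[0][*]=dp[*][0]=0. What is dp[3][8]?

   ''  b  c  b  a  a  b  b  a  b
''  0  0  0  0  0  0  0  0  0  0
 b  0  1  1  1  1  1  1  1  1  1
 b  0  1  1  2  2  2  2  2  2  2
 c  0  1  2  2  2  2  2  2  2  2
 c  0  1  2  2  2  2  2  2  2  2
 c  0  1  2  2  2  2  2  2  2  2
 c  0  1  2  2  2  2  2  2  2  2
 b  0  1  2  3  3  3  3  3  3  3
 a  0  1  2  3  4  4  4  4  4  4

2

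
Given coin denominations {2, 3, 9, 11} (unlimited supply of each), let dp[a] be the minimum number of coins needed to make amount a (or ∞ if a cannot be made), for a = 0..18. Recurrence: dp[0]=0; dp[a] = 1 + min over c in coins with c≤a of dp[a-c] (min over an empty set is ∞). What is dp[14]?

2

 a  0  1  2  3  4  5  6  7  8  9 10 11 12 13 14 15 16 17 18
dp  0  -  1  1  2  2  2  3  3  1  4  1  2  2  2  3  3  3  2
(- denotes ∞ / unreachable)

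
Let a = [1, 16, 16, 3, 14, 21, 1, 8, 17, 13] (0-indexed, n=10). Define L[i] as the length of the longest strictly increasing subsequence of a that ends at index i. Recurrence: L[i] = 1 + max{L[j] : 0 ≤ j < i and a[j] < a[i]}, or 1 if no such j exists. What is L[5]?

   i    0    1    2    3    4    5    6    7    8    9
a[i]    1   16   16    3   14   21    1    8   17   13
L[i]    1    2    2    2    3    4    1    3    4    4

4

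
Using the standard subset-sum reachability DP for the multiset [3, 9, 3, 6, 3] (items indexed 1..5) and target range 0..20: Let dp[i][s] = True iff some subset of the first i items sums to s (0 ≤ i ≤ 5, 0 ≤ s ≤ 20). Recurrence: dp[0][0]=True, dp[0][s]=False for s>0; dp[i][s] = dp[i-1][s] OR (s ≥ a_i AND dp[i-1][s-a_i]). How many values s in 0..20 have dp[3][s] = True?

i\s   0   1   2   3   4   5   6   7   8   9  10  11  12  13  14  15  16  17  18  19  20
  0   T   F   F   F   F   F   F   F   F   F   F   F   F   F   F   F   F   F   F   F   F
  1   T   F   F   T   F   F   F   F   F   F   F   F   F   F   F   F   F   F   F   F   F
  2   T   F   F   T   F   F   F   F   F   T   F   F   T   F   F   F   F   F   F   F   F
  3   T   F   F   T   F   F   T   F   F   T   F   F   T   F   F   T   F   F   F   F   F
  4   T   F   F   T   F   F   T   F   F   T   F   F   T   F   F   T   F   F   T   F   F
  5   T   F   F   T   F   F   T   F   F   T   F   F   T   F   F   T   F   F   T   F   F

6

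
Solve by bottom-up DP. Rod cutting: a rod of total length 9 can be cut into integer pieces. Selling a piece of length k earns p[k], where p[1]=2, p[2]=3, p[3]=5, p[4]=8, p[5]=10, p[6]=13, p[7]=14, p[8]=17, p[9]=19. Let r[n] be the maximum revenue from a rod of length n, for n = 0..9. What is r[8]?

   n    0    1    2    3    4    5    6    7    8    9
r[n]    0    2    4    6    8   10   13   15   17   19

17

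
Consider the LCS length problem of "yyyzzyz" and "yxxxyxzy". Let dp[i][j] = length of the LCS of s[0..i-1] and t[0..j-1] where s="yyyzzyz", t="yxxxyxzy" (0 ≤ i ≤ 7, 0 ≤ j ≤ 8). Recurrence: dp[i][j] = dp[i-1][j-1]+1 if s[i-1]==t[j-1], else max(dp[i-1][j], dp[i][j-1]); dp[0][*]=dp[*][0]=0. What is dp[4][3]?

   ''  y  x  x  x  y  x  z  y
''  0  0  0  0  0  0  0  0  0
 y  0  1  1  1  1  1  1  1  1
 y  0  1  1  1  1  2  2  2  2
 y  0  1  1  1  1  2  2  2  3
 z  0  1  1  1  1  2  2  3  3
 z  0  1  1  1  1  2  2  3  3
 y  0  1  1  1  1  2  2  3  4
 z  0  1  1  1  1  2  2  3  4

1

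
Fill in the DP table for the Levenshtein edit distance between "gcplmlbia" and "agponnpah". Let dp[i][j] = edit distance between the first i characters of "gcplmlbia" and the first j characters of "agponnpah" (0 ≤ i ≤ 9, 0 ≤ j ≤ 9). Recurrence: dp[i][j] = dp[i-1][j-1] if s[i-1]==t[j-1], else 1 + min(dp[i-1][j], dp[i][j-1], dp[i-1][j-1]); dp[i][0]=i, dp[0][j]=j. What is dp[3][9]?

   ''  a  g  p  o  n  n  p  a  h
''  0  1  2  3  4  5  6  7  8  9
 g  1  1  1  2  3  4  5  6  7  8
 c  2  2  2  2  3  4  5  6  7  8
 p  3  3  3  2  3  4  5  5  6  7
 l  4  4  4  3  3  4  5  6  6  7
 m  5  5  5  4  4  4  5  6  7  7
 l  6  6  6  5  5  5  5  6  7  8
 b  7  7  7  6  6  6  6  6  7  8
 i  8  8  8  7  7  7  7  7  7  8
 a  9  8  9  8  8  8  8  8  7  8

7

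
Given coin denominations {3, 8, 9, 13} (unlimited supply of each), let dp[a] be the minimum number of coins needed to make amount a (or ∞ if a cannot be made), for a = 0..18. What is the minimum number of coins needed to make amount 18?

2

 a  0  1  2  3  4  5  6  7  8  9 10 11 12 13 14 15 16 17 18
dp  0  -  -  1  -  -  2  -  1  1  -  2  2  1  3  3  2  2  2
(- denotes ∞ / unreachable)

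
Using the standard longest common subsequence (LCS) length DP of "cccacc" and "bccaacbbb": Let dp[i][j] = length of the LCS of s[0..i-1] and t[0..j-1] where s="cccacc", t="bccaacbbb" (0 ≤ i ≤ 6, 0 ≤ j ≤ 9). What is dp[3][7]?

3

   ''  b  c  c  a  a  c  b  b  b
''  0  0  0  0  0  0  0  0  0  0
 c  0  0  1  1  1  1  1  1  1  1
 c  0  0  1  2  2  2  2  2  2  2
 c  0  0  1  2  2  2  3  3  3  3
 a  0  0  1  2  3  3  3  3  3  3
 c  0  0  1  2  3  3  4  4  4  4
 c  0  0  1  2  3  3  4  4  4  4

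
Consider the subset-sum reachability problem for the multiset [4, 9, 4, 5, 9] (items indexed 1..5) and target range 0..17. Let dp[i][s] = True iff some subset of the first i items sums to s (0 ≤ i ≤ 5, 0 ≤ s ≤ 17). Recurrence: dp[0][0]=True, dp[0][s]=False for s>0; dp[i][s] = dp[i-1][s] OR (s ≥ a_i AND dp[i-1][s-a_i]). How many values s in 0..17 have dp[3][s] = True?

i\s   0   1   2   3   4   5   6   7   8   9  10  11  12  13  14  15  16  17
  0   T   F   F   F   F   F   F   F   F   F   F   F   F   F   F   F   F   F
  1   T   F   F   F   T   F   F   F   F   F   F   F   F   F   F   F   F   F
  2   T   F   F   F   T   F   F   F   F   T   F   F   F   T   F   F   F   F
  3   T   F   F   F   T   F   F   F   T   T   F   F   F   T   F   F   F   T
  4   T   F   F   F   T   T   F   F   T   T   F   F   F   T   T   F   F   T
  5   T   F   F   F   T   T   F   F   T   T   F   F   F   T   T   F   F   T

6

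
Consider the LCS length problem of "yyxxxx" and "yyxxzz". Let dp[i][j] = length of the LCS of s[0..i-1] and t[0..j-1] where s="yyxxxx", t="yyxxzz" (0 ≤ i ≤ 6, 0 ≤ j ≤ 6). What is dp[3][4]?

   ''  y  y  x  x  z  z
''  0  0  0  0  0  0  0
 y  0  1  1  1  1  1  1
 y  0  1  2  2  2  2  2
 x  0  1  2  3  3  3  3
 x  0  1  2  3  4  4  4
 x  0  1  2  3  4  4  4
 x  0  1  2  3  4  4  4

3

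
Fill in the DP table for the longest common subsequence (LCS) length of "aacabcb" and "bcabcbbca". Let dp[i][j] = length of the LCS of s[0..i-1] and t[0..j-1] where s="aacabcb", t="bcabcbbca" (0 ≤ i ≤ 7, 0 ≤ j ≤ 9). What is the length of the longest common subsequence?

   ''  b  c  a  b  c  b  b  c  a
''  0  0  0  0  0  0  0  0  0  0
 a  0  0  0  1  1  1  1  1  1  1
 a  0  0  0  1  1  1  1  1  1  2
 c  0  0  1  1  1  2  2  2  2  2
 a  0  0  1  2  2  2  2  2  2  3
 b  0  1  1  2  3  3  3  3  3  3
 c  0  1  2  2  3  4  4  4  4  4
 b  0  1  2  2  3  4  5  5  5  5

5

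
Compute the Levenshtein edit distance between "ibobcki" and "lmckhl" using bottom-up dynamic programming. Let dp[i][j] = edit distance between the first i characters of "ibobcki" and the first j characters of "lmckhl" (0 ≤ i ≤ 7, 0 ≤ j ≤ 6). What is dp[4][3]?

4

   ''  l  m  c  k  h  l
''  0  1  2  3  4  5  6
 i  1  1  2  3  4  5  6
 b  2  2  2  3  4  5  6
 o  3  3  3  3  4  5  6
 b  4  4  4  4  4  5  6
 c  5  5  5  4  5  5  6
 k  6  6  6  5  4  5  6
 i  7  7  7  6  5  5  6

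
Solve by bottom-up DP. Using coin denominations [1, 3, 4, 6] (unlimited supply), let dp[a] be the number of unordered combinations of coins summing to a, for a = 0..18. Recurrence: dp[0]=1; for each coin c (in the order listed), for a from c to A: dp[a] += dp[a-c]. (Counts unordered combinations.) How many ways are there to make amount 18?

36

after  coin     0     1     2     3     4     5     6     7     8     9    10    11    12    13    14    15    16    17    18
          1     1     1     1     1     1     1     1     1     1     1     1     1     1     1     1     1     1     1     1
          3     1     1     1     2     2     2     3     3     3     4     4     4     5     5     5     6     6     6     7
          4     1     1     1     2     3     3     4     5     6     7     8     9    11    12    13    15    17    18    20
          6     1     1     1     2     3     3     5     6     7     9    11    12    16    18    20    24    28    30    36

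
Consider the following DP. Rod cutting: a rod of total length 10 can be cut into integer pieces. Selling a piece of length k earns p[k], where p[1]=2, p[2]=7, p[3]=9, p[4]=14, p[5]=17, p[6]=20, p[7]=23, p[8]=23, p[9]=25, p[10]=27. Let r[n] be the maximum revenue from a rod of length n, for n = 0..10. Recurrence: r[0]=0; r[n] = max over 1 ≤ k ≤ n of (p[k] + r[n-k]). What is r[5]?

17

   n    0    1    2    3    4    5    6    7    8    9   10
r[n]    0    2    7    9   14   17   21   24   28   31   35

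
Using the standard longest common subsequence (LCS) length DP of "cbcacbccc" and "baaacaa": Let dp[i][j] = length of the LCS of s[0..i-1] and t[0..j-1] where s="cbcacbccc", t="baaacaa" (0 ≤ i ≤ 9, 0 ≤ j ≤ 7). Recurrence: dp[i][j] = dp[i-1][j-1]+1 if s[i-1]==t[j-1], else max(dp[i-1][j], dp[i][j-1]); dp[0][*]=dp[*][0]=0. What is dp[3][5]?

   ''  b  a  a  a  c  a  a
''  0  0  0  0  0  0  0  0
 c  0  0  0  0  0  1  1  1
 b  0  1  1  1  1  1  1  1
 c  0  1  1  1  1  2  2  2
 a  0  1  2  2  2  2  3  3
 c  0  1  2  2  2  3  3  3
 b  0  1  2  2  2  3  3  3
 c  0  1  2  2  2  3  3  3
 c  0  1  2  2  2  3  3  3
 c  0  1  2  2  2  3  3  3

2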